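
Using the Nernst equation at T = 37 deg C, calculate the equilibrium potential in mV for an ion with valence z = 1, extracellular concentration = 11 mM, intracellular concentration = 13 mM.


E = (RT/(zF)) * ln(C_out/C_in)
T = 37 + 273.15 = 310.15 K
E = (8.314 * 310.15 / (1 * 96485)) * ln(11/13)
E = -4.465 mV


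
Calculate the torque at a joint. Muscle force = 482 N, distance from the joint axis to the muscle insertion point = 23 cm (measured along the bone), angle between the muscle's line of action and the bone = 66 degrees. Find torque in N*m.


Torque = F * d * sin(theta)   (moment arm = d*sin(theta))
d = 23 cm = 0.23 m
Torque = 482 * 0.23 * sin(66)
Torque = 101.3 N*m


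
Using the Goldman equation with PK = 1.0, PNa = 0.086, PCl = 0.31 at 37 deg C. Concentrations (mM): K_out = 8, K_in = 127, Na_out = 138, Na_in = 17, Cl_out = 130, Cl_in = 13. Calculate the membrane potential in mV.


Vm = (RT/F)*ln((PK*Ko + PNa*Nao + PCl*Cli)/(PK*Ki + PNa*Nai + PCl*Clo))
Numer = 23.898, Denom = 168.762
Vm = -52.24 mV


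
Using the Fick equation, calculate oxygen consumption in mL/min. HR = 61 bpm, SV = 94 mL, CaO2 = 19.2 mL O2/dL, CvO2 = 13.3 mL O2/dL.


CO = HR*SV = 61*94/1000 = 5.734 L/min
a-v O2 diff = 19.2 - 13.3 = 5.9 mL/dL
VO2 = CO * (CaO2-CvO2) * 10 dL/L
VO2 = 5.734 * 5.9 * 10
VO2 = 338.3 mL/min


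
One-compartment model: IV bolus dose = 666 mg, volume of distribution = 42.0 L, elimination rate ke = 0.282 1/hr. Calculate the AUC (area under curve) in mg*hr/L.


C0 = Dose/Vd = 666/42.0 = 15.8571 mg/L
AUC = C0/ke = 15.8571/0.282
AUC = 56.23 mg*hr/L


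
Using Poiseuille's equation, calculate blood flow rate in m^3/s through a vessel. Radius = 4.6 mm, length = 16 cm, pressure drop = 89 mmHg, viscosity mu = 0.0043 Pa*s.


Q = pi*r^4*dP / (8*mu*L)
r = 0.0046 m, L = 0.16 m
dP = 89 mmHg = 11865.658 Pa
Q = 0.003032 m^3/s


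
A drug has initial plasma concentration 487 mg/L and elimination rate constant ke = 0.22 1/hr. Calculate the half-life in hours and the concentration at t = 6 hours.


t_half = ln(2) / ke = 0.693147 / 0.22 = 3.151 hr
C(t) = C0 * exp(-ke*t) = 487 * exp(-0.22*6)
C(6) = 130.1 mg/L


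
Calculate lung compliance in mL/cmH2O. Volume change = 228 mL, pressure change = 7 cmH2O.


C = dV / dP
C = 228 / 7
C = 32.57 mL/cmH2O


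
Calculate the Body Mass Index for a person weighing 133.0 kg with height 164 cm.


BMI = weight / height^2
height = 164 cm = 1.64 m
BMI = 133.0 / 1.64^2
BMI = 49.45 kg/m^2


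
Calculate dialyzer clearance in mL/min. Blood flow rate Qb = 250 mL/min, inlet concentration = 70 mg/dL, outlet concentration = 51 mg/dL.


K = Qb * (Cb_in - Cb_out) / Cb_in
K = 250 * (70 - 51) / 70
K = 67.86 mL/min


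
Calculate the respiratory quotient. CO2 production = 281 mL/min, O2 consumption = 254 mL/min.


RQ = VCO2 / VO2
RQ = 281 / 254
RQ = 1.106


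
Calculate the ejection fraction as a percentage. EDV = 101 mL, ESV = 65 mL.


SV = EDV - ESV = 101 - 65 = 36 mL
EF = SV/EDV * 100 = 36/101 * 100
EF = 35.64%


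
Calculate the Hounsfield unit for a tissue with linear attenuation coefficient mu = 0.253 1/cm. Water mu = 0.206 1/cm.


HU = ((mu_tissue - mu_water) / mu_water) * 1000
HU = ((0.253 - 0.206) / 0.206) * 1000
HU = 228.2


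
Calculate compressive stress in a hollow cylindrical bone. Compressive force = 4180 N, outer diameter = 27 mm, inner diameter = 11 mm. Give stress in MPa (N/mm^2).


A = pi*(r_o^2 - r_i^2)
r_o = 13.5 mm, r_i = 5.5 mm
A = 477.522 mm^2
sigma = F/A = 4180 / 477.522
sigma = 8.754 MPa


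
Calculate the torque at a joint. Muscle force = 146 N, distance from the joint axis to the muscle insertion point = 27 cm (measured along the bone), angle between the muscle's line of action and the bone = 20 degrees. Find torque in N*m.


Torque = F * d * sin(theta)   (moment arm = d*sin(theta))
d = 27 cm = 0.27 m
Torque = 146 * 0.27 * sin(20)
Torque = 13.48 N*m


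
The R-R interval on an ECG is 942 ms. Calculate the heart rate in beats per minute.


HR = 60 / RR_interval(s)
RR = 942 ms = 0.942 s
HR = 60 / 0.942 = 63.69 bpm


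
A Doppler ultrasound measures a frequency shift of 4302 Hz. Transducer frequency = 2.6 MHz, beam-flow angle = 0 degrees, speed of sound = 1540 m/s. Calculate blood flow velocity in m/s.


v = fd * c / (2 * f0 * cos(theta))
v = 4302 * 1540 / (2 * 2.6000e+06 * cos(0))
v = 1.274 m/s


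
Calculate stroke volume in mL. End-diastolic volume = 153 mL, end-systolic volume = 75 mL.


SV = EDV - ESV
SV = 153 - 75
SV = 78 mL


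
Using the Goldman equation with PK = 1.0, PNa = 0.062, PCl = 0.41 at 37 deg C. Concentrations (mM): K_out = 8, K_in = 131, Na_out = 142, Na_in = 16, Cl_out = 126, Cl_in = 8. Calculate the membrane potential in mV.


Vm = (RT/F)*ln((PK*Ko + PNa*Nao + PCl*Cli)/(PK*Ki + PNa*Nai + PCl*Clo))
Numer = 20.084, Denom = 183.652
Vm = -59.15 mV


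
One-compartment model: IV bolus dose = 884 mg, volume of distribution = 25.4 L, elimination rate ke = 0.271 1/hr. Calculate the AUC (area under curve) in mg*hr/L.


C0 = Dose/Vd = 884/25.4 = 34.8031 mg/L
AUC = C0/ke = 34.8031/0.271
AUC = 128.4 mg*hr/L


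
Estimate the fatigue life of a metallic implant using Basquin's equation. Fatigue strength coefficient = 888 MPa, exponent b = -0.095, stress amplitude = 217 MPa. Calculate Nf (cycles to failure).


sigma_a = sigma_f' * (2Nf)^b
2Nf = (sigma_a/sigma_f')^(1/b)
2Nf = (217/888)^(1/-0.095)
2Nf = 2764476.9
Nf = 1.3822e+06


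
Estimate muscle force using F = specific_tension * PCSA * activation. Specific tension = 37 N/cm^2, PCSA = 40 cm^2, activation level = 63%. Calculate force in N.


F = sigma * PCSA * activation
F = 37 * 40 * 0.63
F = 932.4 N


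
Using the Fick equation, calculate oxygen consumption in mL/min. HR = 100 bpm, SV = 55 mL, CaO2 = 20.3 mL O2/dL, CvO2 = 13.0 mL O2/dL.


CO = HR*SV = 100*55/1000 = 5.5 L/min
a-v O2 diff = 20.3 - 13.0 = 7.3 mL/dL
VO2 = CO * (CaO2-CvO2) * 10 dL/L
VO2 = 5.5 * 7.3 * 10
VO2 = 401.5 mL/min


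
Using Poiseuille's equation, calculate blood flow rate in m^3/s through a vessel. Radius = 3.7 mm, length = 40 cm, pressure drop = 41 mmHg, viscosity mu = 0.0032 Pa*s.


Q = pi*r^4*dP / (8*mu*L)
r = 0.0037 m, L = 0.4 m
dP = 41 mmHg = 5466.202 Pa
Q = 3.1430e-04 m^3/s


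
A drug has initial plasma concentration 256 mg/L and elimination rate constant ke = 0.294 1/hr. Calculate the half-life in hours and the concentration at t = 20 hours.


t_half = ln(2) / ke = 0.693147 / 0.294 = 2.358 hr
C(t) = C0 * exp(-ke*t) = 256 * exp(-0.294*20)
C(20) = 0.7155 mg/L


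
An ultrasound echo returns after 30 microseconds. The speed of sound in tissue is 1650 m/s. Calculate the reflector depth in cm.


depth = c * t / 2
t = 30 us = 3.0000e-05 s
depth = 1650 * 3.0000e-05 / 2
depth = 0.02475 m = 2.475 cm


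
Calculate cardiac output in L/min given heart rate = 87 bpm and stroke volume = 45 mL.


CO = HR * SV
CO = 87 * 45 / 1000
CO = 3.915 L/min


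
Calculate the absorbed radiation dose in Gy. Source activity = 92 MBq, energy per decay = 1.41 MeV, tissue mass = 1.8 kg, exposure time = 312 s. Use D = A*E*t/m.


A = 92 MBq = 9.2000e+07 Bq
E = 1.41 MeV = 2.25882e-13 J
D = A*E*t/m = 9.2000e+07*2.25882e-13*312/1.8
D = 0.003602 Gy


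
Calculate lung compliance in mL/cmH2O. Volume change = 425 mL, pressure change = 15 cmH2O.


C = dV / dP
C = 425 / 15
C = 28.33 mL/cmH2O


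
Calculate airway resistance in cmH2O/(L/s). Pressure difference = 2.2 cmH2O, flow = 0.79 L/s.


R = dP / flow
R = 2.2 / 0.79
R = 2.785 cmH2O/(L/s)


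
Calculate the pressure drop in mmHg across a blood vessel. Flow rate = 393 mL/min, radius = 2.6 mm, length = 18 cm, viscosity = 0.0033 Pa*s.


dP = 8*mu*L*Q / (pi*r^4)
Q = 393 mL/min = 6.55e-06 m^3/s
dP = 216.808 Pa = 216.808 / 133.322 mmHg = 1.626 mmHg


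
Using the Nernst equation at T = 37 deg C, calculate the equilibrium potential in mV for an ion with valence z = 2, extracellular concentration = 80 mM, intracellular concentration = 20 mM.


E = (RT/(zF)) * ln(C_out/C_in)
T = 37 + 273.15 = 310.15 K
E = (8.314 * 310.15 / (2 * 96485)) * ln(80/20)
E = 18.52 mV


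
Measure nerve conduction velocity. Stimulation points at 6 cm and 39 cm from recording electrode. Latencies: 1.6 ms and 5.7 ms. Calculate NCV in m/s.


Distance = (39 - 6) / 100 = 0.33 m
dt = (5.7 - 1.6) / 1000 = 0.0041 s
NCV = dist / dt = 80.49 m/s


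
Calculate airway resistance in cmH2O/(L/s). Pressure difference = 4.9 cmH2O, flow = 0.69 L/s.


R = dP / flow
R = 4.9 / 0.69
R = 7.101 cmH2O/(L/s)


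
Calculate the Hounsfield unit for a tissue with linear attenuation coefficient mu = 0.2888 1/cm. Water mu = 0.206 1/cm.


HU = ((mu_tissue - mu_water) / mu_water) * 1000
HU = ((0.2888 - 0.206) / 0.206) * 1000
HU = 401.9


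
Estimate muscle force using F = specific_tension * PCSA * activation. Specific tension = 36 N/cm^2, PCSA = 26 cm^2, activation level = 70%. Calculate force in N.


F = sigma * PCSA * activation
F = 36 * 26 * 0.7
F = 655.2 N


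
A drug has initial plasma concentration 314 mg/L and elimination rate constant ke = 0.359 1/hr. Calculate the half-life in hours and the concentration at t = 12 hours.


t_half = ln(2) / ke = 0.693147 / 0.359 = 1.931 hr
C(t) = C0 * exp(-ke*t) = 314 * exp(-0.359*12)
C(12) = 4.227 mg/L


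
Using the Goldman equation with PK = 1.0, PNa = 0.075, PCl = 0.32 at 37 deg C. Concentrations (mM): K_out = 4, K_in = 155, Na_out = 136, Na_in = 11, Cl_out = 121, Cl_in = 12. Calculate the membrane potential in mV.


Vm = (RT/F)*ln((PK*Ko + PNa*Nao + PCl*Cli)/(PK*Ki + PNa*Nai + PCl*Clo))
Numer = 18.04, Denom = 194.545
Vm = -63.55 mV


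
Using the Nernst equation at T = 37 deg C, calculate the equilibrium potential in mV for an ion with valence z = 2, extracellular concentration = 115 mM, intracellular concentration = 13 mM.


E = (RT/(zF)) * ln(C_out/C_in)
T = 37 + 273.15 = 310.15 K
E = (8.314 * 310.15 / (2 * 96485)) * ln(115/13)
E = 29.13 mV


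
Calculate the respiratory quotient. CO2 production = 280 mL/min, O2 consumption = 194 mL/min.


RQ = VCO2 / VO2
RQ = 280 / 194
RQ = 1.443


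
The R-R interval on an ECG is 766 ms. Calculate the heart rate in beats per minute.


HR = 60 / RR_interval(s)
RR = 766 ms = 0.766 s
HR = 60 / 0.766 = 78.33 bpm


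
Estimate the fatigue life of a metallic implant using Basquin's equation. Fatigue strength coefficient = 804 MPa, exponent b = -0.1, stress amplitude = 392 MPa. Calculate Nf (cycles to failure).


sigma_a = sigma_f' * (2Nf)^b
2Nf = (sigma_a/sigma_f')^(1/b)
2Nf = (392/804)^(1/-0.1)
2Nf = 1317.3459
Nf = 658.7


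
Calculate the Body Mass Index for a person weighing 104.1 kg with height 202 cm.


BMI = weight / height^2
height = 202 cm = 2.02 m
BMI = 104.1 / 2.02^2
BMI = 25.51 kg/m^2


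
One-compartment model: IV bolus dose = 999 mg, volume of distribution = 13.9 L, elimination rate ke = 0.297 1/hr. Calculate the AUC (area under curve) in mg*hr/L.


C0 = Dose/Vd = 999/13.9 = 71.8705 mg/L
AUC = C0/ke = 71.8705/0.297
AUC = 242 mg*hr/L


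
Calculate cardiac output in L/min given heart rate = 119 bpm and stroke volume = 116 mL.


CO = HR * SV
CO = 119 * 116 / 1000
CO = 13.8 L/min


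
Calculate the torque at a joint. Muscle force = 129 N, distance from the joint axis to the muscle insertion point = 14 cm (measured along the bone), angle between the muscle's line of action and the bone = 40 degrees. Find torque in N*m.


Torque = F * d * sin(theta)   (moment arm = d*sin(theta))
d = 14 cm = 0.14 m
Torque = 129 * 0.14 * sin(40)
Torque = 11.61 N*m


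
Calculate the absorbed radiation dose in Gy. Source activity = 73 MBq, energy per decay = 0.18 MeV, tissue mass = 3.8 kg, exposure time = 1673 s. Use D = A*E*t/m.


A = 73 MBq = 7.3000e+07 Bq
E = 0.18 MeV = 2.8836e-14 J
D = A*E*t/m = 7.3000e+07*2.8836e-14*1673/3.8
D = 9.2677e-04 Gy


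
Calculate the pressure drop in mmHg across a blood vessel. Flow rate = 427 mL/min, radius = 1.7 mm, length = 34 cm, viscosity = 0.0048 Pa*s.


dP = 8*mu*L*Q / (pi*r^4)
Q = 427 mL/min = 7.11667e-06 m^3/s
dP = 3541.13 Pa = 3541.13 / 133.322 mmHg = 26.56 mmHg


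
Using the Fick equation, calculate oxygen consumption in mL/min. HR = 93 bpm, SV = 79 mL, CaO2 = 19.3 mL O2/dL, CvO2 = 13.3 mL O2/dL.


CO = HR*SV = 93*79/1000 = 7.347 L/min
a-v O2 diff = 19.3 - 13.3 = 6 mL/dL
VO2 = CO * (CaO2-CvO2) * 10 dL/L
VO2 = 7.347 * 6 * 10
VO2 = 440.8 mL/min


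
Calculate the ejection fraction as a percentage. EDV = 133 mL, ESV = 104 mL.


SV = EDV - ESV = 133 - 104 = 29 mL
EF = SV/EDV * 100 = 29/133 * 100
EF = 21.8%


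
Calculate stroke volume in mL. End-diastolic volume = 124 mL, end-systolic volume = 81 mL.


SV = EDV - ESV
SV = 124 - 81
SV = 43 mL


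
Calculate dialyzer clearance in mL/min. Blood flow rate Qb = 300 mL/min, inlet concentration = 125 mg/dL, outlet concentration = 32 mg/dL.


K = Qb * (Cb_in - Cb_out) / Cb_in
K = 300 * (125 - 32) / 125
K = 223.2 mL/min


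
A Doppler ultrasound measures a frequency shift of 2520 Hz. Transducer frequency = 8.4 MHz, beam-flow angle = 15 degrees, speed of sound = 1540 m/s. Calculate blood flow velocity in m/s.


v = fd * c / (2 * f0 * cos(theta))
v = 2520 * 1540 / (2 * 8.4000e+06 * cos(15))
v = 0.2391 m/s


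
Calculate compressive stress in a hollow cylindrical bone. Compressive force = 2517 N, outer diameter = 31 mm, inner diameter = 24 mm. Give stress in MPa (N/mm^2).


A = pi*(r_o^2 - r_i^2)
r_o = 15.5 mm, r_i = 12 mm
A = 302.378 mm^2
sigma = F/A = 2517 / 302.378
sigma = 8.324 MPa


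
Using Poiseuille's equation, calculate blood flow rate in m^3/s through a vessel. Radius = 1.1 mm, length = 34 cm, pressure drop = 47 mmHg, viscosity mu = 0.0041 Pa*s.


Q = pi*r^4*dP / (8*mu*L)
r = 0.0011 m, L = 0.34 m
dP = 47 mmHg = 6266.134 Pa
Q = 2.5844e-06 m^3/s


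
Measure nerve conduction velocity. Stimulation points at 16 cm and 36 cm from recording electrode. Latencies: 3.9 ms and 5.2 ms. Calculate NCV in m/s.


Distance = (36 - 16) / 100 = 0.2 m
dt = (5.2 - 3.9) / 1000 = 0.0013 s
NCV = dist / dt = 153.8 m/s


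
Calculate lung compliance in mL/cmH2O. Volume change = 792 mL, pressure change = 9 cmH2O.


C = dV / dP
C = 792 / 9
C = 88 mL/cmH2O


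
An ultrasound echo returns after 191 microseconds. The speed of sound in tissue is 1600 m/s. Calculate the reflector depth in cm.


depth = c * t / 2
t = 191 us = 1.9100e-04 s
depth = 1600 * 1.9100e-04 / 2
depth = 0.1528 m = 15.28 cm


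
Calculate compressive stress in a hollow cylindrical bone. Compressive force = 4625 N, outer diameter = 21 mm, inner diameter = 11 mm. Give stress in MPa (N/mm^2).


A = pi*(r_o^2 - r_i^2)
r_o = 10.5 mm, r_i = 5.5 mm
A = 251.327 mm^2
sigma = F/A = 4625 / 251.327
sigma = 18.4 MPa


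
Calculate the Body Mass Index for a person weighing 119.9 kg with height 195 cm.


BMI = weight / height^2
height = 195 cm = 1.95 m
BMI = 119.9 / 1.95^2
BMI = 31.53 kg/m^2


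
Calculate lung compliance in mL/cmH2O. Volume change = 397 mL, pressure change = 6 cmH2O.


C = dV / dP
C = 397 / 6
C = 66.17 mL/cmH2O


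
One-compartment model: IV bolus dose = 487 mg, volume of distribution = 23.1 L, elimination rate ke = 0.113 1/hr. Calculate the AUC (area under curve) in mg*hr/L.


C0 = Dose/Vd = 487/23.1 = 21.0823 mg/L
AUC = C0/ke = 21.0823/0.113
AUC = 186.6 mg*hr/L


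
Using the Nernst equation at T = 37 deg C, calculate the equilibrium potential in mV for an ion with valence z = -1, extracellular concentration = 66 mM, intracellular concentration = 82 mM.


E = (RT/(zF)) * ln(C_out/C_in)
T = 37 + 273.15 = 310.15 K
E = (8.314 * 310.15 / (-1 * 96485)) * ln(66/82)
E = 5.801 mV


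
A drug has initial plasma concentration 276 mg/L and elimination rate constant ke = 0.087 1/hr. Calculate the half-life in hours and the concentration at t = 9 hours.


t_half = ln(2) / ke = 0.693147 / 0.087 = 7.967 hr
C(t) = C0 * exp(-ke*t) = 276 * exp(-0.087*9)
C(9) = 126.1 mg/L


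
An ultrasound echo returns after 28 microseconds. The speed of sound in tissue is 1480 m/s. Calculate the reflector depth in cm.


depth = c * t / 2
t = 28 us = 2.8000e-05 s
depth = 1480 * 2.8000e-05 / 2
depth = 0.02072 m = 2.072 cm


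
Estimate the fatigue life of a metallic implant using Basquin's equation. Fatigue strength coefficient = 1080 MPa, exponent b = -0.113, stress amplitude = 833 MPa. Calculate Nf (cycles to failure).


sigma_a = sigma_f' * (2Nf)^b
2Nf = (sigma_a/sigma_f')^(1/b)
2Nf = (833/1080)^(1/-0.113)
2Nf = 9.9550185
Nf = 4.978


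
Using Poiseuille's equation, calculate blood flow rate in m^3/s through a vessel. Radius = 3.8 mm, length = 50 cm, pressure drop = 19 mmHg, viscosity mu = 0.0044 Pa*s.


Q = pi*r^4*dP / (8*mu*L)
r = 0.0038 m, L = 0.5 m
dP = 19 mmHg = 2533.118 Pa
Q = 9.4282e-05 m^3/s


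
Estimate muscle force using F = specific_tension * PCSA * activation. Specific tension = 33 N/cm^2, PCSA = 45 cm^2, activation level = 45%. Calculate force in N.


F = sigma * PCSA * activation
F = 33 * 45 * 0.45
F = 668.2 N


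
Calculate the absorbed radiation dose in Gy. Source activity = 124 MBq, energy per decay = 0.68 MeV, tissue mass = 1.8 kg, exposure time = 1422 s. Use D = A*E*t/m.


A = 124 MBq = 1.2400e+08 Bq
E = 0.68 MeV = 1.08936e-13 J
D = A*E*t/m = 1.2400e+08*1.08936e-13*1422/1.8
D = 0.01067 Gy


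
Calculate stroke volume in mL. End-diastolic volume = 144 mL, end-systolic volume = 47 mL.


SV = EDV - ESV
SV = 144 - 47
SV = 97 mL


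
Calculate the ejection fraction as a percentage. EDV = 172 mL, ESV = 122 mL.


SV = EDV - ESV = 172 - 122 = 50 mL
EF = SV/EDV * 100 = 50/172 * 100
EF = 29.07%


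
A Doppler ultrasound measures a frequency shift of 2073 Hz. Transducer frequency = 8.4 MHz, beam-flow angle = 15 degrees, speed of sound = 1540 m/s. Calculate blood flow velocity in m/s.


v = fd * c / (2 * f0 * cos(theta))
v = 2073 * 1540 / (2 * 8.4000e+06 * cos(15))
v = 0.1967 m/s


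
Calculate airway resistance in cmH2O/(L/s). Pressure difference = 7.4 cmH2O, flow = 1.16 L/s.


R = dP / flow
R = 7.4 / 1.16
R = 6.379 cmH2O/(L/s)


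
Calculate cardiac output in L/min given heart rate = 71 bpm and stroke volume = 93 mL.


CO = HR * SV
CO = 71 * 93 / 1000
CO = 6.603 L/min


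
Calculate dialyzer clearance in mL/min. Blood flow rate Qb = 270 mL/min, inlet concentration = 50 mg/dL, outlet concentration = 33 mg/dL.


K = Qb * (Cb_in - Cb_out) / Cb_in
K = 270 * (50 - 33) / 50
K = 91.8 mL/min


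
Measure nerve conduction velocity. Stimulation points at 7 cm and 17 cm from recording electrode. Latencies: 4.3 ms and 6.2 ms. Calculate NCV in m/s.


Distance = (17 - 7) / 100 = 0.1 m
dt = (6.2 - 4.3) / 1000 = 0.0019 s
NCV = dist / dt = 52.63 m/s


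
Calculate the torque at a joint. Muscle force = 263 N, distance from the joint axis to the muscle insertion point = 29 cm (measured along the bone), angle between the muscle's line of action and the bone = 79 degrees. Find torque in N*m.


Torque = F * d * sin(theta)   (moment arm = d*sin(theta))
d = 29 cm = 0.29 m
Torque = 263 * 0.29 * sin(79)
Torque = 74.87 N*m


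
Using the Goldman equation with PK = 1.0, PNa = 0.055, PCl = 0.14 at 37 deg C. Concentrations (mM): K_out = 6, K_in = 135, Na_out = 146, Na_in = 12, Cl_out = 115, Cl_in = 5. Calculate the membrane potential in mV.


Vm = (RT/F)*ln((PK*Ko + PNa*Nao + PCl*Cli)/(PK*Ki + PNa*Nai + PCl*Clo))
Numer = 14.73, Denom = 151.76
Vm = -62.33 mV


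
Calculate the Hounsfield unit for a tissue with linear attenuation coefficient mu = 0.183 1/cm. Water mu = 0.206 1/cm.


HU = ((mu_tissue - mu_water) / mu_water) * 1000
HU = ((0.183 - 0.206) / 0.206) * 1000
HU = -111.7


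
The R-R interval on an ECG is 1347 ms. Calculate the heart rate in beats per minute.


HR = 60 / RR_interval(s)
RR = 1347 ms = 1.347 s
HR = 60 / 1.347 = 44.54 bpm


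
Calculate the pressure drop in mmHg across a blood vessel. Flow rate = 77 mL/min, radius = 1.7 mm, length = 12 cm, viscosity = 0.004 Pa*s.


dP = 8*mu*L*Q / (pi*r^4)
Q = 77 mL/min = 1.28333e-06 m^3/s
dP = 187.812 Pa = 187.812 / 133.322 mmHg = 1.409 mmHg


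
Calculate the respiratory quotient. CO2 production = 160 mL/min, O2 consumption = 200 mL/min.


RQ = VCO2 / VO2
RQ = 160 / 200
RQ = 0.8


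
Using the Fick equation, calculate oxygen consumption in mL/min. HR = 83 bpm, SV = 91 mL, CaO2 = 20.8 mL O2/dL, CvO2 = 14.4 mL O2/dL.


CO = HR*SV = 83*91/1000 = 7.553 L/min
a-v O2 diff = 20.8 - 14.4 = 6.4 mL/dL
VO2 = CO * (CaO2-CvO2) * 10 dL/L
VO2 = 7.553 * 6.4 * 10
VO2 = 483.4 mL/min


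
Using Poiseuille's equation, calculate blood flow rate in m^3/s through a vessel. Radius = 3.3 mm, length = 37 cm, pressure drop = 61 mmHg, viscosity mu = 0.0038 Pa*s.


Q = pi*r^4*dP / (8*mu*L)
r = 0.0033 m, L = 0.37 m
dP = 61 mmHg = 8132.642 Pa
Q = 2.6938e-04 m^3/s


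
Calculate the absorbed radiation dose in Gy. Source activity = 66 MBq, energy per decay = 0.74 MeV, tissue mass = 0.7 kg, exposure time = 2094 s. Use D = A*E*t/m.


A = 66 MBq = 6.6000e+07 Bq
E = 0.74 MeV = 1.18548e-13 J
D = A*E*t/m = 6.6000e+07*1.18548e-13*2094/0.7
D = 0.02341 Gy


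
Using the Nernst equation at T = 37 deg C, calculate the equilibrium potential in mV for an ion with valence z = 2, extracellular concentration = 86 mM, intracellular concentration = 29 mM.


E = (RT/(zF)) * ln(C_out/C_in)
T = 37 + 273.15 = 310.15 K
E = (8.314 * 310.15 / (2 * 96485)) * ln(86/29)
E = 14.53 mV


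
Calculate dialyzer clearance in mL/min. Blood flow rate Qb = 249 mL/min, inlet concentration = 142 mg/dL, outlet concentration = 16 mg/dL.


K = Qb * (Cb_in - Cb_out) / Cb_in
K = 249 * (142 - 16) / 142
K = 220.9 mL/min


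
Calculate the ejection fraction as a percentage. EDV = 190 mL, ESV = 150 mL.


SV = EDV - ESV = 190 - 150 = 40 mL
EF = SV/EDV * 100 = 40/190 * 100
EF = 21.05%


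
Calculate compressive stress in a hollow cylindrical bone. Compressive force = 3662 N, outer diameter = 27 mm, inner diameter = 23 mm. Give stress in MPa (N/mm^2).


A = pi*(r_o^2 - r_i^2)
r_o = 13.5 mm, r_i = 11.5 mm
A = 157.08 mm^2
sigma = F/A = 3662 / 157.08
sigma = 23.31 MPa


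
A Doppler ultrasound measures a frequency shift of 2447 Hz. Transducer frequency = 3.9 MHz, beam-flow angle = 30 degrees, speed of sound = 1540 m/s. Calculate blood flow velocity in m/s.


v = fd * c / (2 * f0 * cos(theta))
v = 2447 * 1540 / (2 * 3.9000e+06 * cos(30))
v = 0.5579 m/s


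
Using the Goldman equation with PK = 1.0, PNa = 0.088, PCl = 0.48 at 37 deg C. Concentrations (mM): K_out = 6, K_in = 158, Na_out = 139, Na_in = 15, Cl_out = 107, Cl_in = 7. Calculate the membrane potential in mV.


Vm = (RT/F)*ln((PK*Ko + PNa*Nao + PCl*Cli)/(PK*Ki + PNa*Nai + PCl*Clo))
Numer = 21.592, Denom = 210.68
Vm = -60.88 mV


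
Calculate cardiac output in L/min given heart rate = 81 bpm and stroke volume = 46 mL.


CO = HR * SV
CO = 81 * 46 / 1000
CO = 3.726 L/min


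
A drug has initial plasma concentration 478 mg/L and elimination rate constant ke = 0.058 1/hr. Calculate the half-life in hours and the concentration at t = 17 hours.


t_half = ln(2) / ke = 0.693147 / 0.058 = 11.95 hr
C(t) = C0 * exp(-ke*t) = 478 * exp(-0.058*17)
C(17) = 178.3 mg/L


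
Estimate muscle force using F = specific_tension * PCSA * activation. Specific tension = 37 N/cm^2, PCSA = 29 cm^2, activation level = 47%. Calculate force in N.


F = sigma * PCSA * activation
F = 37 * 29 * 0.47
F = 504.3 N


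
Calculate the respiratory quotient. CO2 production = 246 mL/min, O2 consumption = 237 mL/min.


RQ = VCO2 / VO2
RQ = 246 / 237
RQ = 1.038


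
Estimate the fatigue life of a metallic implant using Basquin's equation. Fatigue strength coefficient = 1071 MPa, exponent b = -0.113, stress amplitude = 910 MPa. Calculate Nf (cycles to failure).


sigma_a = sigma_f' * (2Nf)^b
2Nf = (sigma_a/sigma_f')^(1/b)
2Nf = (910/1071)^(1/-0.113)
2Nf = 4.2275543
Nf = 2.114


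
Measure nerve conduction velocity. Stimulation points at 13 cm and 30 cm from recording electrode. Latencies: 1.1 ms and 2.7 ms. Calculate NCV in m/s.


Distance = (30 - 13) / 100 = 0.17 m
dt = (2.7 - 1.1) / 1000 = 0.0016 s
NCV = dist / dt = 106.2 m/s


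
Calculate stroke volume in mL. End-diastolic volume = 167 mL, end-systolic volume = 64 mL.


SV = EDV - ESV
SV = 167 - 64
SV = 103 mL


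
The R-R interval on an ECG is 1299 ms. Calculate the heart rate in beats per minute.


HR = 60 / RR_interval(s)
RR = 1299 ms = 1.299 s
HR = 60 / 1.299 = 46.19 bpm


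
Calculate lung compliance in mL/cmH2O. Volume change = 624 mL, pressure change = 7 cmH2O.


C = dV / dP
C = 624 / 7
C = 89.14 mL/cmH2O


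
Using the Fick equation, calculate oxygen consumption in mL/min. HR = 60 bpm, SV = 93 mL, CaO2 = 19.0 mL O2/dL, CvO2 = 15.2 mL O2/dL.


CO = HR*SV = 60*93/1000 = 5.58 L/min
a-v O2 diff = 19.0 - 15.2 = 3.8 mL/dL
VO2 = CO * (CaO2-CvO2) * 10 dL/L
VO2 = 5.58 * 3.8 * 10
VO2 = 212 mL/min


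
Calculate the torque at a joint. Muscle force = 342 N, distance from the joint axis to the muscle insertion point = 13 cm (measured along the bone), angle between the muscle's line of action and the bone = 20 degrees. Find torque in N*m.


Torque = F * d * sin(theta)   (moment arm = d*sin(theta))
d = 13 cm = 0.13 m
Torque = 342 * 0.13 * sin(20)
Torque = 15.21 N*m


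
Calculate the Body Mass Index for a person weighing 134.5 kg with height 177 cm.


BMI = weight / height^2
height = 177 cm = 1.77 m
BMI = 134.5 / 1.77^2
BMI = 42.93 kg/m^2


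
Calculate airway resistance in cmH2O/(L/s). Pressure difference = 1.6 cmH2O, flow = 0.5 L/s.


R = dP / flow
R = 1.6 / 0.5
R = 3.2 cmH2O/(L/s)


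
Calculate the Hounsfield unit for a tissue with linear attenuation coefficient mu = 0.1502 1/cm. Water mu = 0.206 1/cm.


HU = ((mu_tissue - mu_water) / mu_water) * 1000
HU = ((0.1502 - 0.206) / 0.206) * 1000
HU = -270.9


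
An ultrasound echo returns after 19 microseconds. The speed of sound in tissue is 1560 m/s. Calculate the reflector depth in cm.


depth = c * t / 2
t = 19 us = 1.9000e-05 s
depth = 1560 * 1.9000e-05 / 2
depth = 0.01482 m = 1.482 cm


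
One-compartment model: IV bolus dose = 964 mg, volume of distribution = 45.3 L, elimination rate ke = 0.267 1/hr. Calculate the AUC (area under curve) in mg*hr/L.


C0 = Dose/Vd = 964/45.3 = 21.2804 mg/L
AUC = C0/ke = 21.2804/0.267
AUC = 79.7 mg*hr/L


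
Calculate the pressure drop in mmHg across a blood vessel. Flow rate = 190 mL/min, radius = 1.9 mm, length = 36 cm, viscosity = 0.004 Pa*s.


dP = 8*mu*L*Q / (pi*r^4)
Q = 190 mL/min = 3.16667e-06 m^3/s
dP = 891.027 Pa = 891.027 / 133.322 mmHg = 6.683 mmHg


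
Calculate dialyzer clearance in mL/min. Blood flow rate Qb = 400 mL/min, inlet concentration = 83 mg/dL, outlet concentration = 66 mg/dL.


K = Qb * (Cb_in - Cb_out) / Cb_in
K = 400 * (83 - 66) / 83
K = 81.93 mL/min


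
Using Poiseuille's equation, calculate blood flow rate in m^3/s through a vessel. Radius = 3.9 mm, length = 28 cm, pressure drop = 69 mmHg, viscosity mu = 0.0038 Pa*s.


Q = pi*r^4*dP / (8*mu*L)
r = 0.0039 m, L = 0.28 m
dP = 69 mmHg = 9199.218 Pa
Q = 7.8547e-04 m^3/s


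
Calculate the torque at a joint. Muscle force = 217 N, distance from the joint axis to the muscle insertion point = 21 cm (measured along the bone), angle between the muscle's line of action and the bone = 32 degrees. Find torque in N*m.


Torque = F * d * sin(theta)   (moment arm = d*sin(theta))
d = 21 cm = 0.21 m
Torque = 217 * 0.21 * sin(32)
Torque = 24.15 N*m


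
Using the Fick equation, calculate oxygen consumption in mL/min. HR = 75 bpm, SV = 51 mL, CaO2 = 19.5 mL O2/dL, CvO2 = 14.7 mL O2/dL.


CO = HR*SV = 75*51/1000 = 3.825 L/min
a-v O2 diff = 19.5 - 14.7 = 4.8 mL/dL
VO2 = CO * (CaO2-CvO2) * 10 dL/L
VO2 = 3.825 * 4.8 * 10
VO2 = 183.6 mL/min


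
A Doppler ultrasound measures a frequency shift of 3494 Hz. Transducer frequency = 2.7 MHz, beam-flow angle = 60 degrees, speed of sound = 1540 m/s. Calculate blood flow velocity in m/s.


v = fd * c / (2 * f0 * cos(theta))
v = 3494 * 1540 / (2 * 2.7000e+06 * cos(60))
v = 1.993 m/s


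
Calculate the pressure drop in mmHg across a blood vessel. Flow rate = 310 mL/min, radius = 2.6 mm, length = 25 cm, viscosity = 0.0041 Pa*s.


dP = 8*mu*L*Q / (pi*r^4)
Q = 310 mL/min = 5.16667e-06 m^3/s
dP = 295.108 Pa = 295.108 / 133.322 mmHg = 2.213 mmHg


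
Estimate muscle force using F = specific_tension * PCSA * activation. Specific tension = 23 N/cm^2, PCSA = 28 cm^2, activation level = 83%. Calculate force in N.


F = sigma * PCSA * activation
F = 23 * 28 * 0.83
F = 534.5 N


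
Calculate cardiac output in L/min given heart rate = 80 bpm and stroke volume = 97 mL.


CO = HR * SV
CO = 80 * 97 / 1000
CO = 7.76 L/min


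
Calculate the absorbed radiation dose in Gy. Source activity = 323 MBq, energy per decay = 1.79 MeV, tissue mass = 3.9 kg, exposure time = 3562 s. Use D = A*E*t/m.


A = 323 MBq = 3.2300e+08 Bq
E = 1.79 MeV = 2.86758e-13 J
D = A*E*t/m = 3.2300e+08*2.86758e-13*3562/3.9
D = 0.0846 Gy


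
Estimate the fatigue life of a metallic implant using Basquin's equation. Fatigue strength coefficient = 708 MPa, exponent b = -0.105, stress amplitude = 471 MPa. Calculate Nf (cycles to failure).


sigma_a = sigma_f' * (2Nf)^b
2Nf = (sigma_a/sigma_f')^(1/b)
2Nf = (471/708)^(1/-0.105)
2Nf = 48.510071
Nf = 24.26


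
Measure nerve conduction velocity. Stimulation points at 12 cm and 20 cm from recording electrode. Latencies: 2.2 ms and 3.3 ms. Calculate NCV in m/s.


Distance = (20 - 12) / 100 = 0.08 m
dt = (3.3 - 2.2) / 1000 = 0.0011 s
NCV = dist / dt = 72.73 m/s


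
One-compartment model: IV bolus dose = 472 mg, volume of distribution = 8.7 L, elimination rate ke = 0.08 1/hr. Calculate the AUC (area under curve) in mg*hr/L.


C0 = Dose/Vd = 472/8.7 = 54.2529 mg/L
AUC = C0/ke = 54.2529/0.08
AUC = 678.2 mg*hr/L


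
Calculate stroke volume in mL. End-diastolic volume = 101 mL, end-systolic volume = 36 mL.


SV = EDV - ESV
SV = 101 - 36
SV = 65 mL


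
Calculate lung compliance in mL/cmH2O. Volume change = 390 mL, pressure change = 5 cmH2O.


C = dV / dP
C = 390 / 5
C = 78 mL/cmH2O


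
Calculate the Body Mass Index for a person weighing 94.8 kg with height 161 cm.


BMI = weight / height^2
height = 161 cm = 1.61 m
BMI = 94.8 / 1.61^2
BMI = 36.57 kg/m^2


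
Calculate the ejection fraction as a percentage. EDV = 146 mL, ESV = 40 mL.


SV = EDV - ESV = 146 - 40 = 106 mL
EF = SV/EDV * 100 = 106/146 * 100
EF = 72.6%


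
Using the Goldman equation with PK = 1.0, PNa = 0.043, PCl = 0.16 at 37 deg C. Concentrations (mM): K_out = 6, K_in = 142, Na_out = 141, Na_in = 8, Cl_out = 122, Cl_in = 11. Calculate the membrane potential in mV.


Vm = (RT/F)*ln((PK*Ko + PNa*Nao + PCl*Cli)/(PK*Ki + PNa*Nai + PCl*Clo))
Numer = 13.823, Denom = 161.864
Vm = -65.76 mV


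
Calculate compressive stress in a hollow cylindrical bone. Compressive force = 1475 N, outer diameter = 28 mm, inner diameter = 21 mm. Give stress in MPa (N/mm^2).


A = pi*(r_o^2 - r_i^2)
r_o = 14 mm, r_i = 10.5 mm
A = 269.392 mm^2
sigma = F/A = 1475 / 269.392
sigma = 5.475 MPa


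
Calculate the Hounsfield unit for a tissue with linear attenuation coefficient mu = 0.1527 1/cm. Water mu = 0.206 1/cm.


HU = ((mu_tissue - mu_water) / mu_water) * 1000
HU = ((0.1527 - 0.206) / 0.206) * 1000
HU = -258.7


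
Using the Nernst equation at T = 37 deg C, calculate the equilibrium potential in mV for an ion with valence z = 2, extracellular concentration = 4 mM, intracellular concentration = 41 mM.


E = (RT/(zF)) * ln(C_out/C_in)
T = 37 + 273.15 = 310.15 K
E = (8.314 * 310.15 / (2 * 96485)) * ln(4/41)
E = -31.1 mV


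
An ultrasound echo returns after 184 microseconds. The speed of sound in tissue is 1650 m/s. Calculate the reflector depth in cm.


depth = c * t / 2
t = 184 us = 1.8400e-04 s
depth = 1650 * 1.8400e-04 / 2
depth = 0.1518 m = 15.18 cm


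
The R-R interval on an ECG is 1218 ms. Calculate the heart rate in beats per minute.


HR = 60 / RR_interval(s)
RR = 1218 ms = 1.218 s
HR = 60 / 1.218 = 49.26 bpm


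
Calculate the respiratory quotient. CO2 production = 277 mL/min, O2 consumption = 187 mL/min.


RQ = VCO2 / VO2
RQ = 277 / 187
RQ = 1.481


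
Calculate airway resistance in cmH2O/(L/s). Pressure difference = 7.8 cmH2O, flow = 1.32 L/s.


R = dP / flow
R = 7.8 / 1.32
R = 5.909 cmH2O/(L/s)


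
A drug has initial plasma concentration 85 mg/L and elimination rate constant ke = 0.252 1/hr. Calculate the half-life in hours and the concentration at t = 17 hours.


t_half = ln(2) / ke = 0.693147 / 0.252 = 2.751 hr
C(t) = C0 * exp(-ke*t) = 85 * exp(-0.252*17)
C(17) = 1.172 mg/L


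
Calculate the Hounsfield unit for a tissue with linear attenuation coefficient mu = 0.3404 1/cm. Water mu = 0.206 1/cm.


HU = ((mu_tissue - mu_water) / mu_water) * 1000
HU = ((0.3404 - 0.206) / 0.206) * 1000
HU = 652.4


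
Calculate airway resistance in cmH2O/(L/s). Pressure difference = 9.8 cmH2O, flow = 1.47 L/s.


R = dP / flow
R = 9.8 / 1.47
R = 6.667 cmH2O/(L/s)


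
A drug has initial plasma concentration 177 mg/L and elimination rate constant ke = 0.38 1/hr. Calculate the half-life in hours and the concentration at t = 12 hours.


t_half = ln(2) / ke = 0.693147 / 0.38 = 1.824 hr
C(t) = C0 * exp(-ke*t) = 177 * exp(-0.38*12)
C(12) = 1.852 mg/L


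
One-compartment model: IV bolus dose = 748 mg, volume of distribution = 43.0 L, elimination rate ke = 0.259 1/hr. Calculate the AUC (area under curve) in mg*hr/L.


C0 = Dose/Vd = 748/43.0 = 17.3953 mg/L
AUC = C0/ke = 17.3953/0.259
AUC = 67.16 mg*hr/L


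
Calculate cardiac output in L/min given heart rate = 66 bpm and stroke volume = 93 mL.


CO = HR * SV
CO = 66 * 93 / 1000
CO = 6.138 L/min


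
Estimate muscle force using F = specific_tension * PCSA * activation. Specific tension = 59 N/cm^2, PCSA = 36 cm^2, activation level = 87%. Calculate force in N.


F = sigma * PCSA * activation
F = 59 * 36 * 0.87
F = 1848 N


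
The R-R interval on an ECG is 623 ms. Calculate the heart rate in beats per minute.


HR = 60 / RR_interval(s)
RR = 623 ms = 0.623 s
HR = 60 / 0.623 = 96.31 bpm


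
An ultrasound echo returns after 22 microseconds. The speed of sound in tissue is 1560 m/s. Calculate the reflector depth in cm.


depth = c * t / 2
t = 22 us = 2.2000e-05 s
depth = 1560 * 2.2000e-05 / 2
depth = 0.01716 m = 1.716 cm


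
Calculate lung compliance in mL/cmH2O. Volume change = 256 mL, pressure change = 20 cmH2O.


C = dV / dP
C = 256 / 20
C = 12.8 mL/cmH2O


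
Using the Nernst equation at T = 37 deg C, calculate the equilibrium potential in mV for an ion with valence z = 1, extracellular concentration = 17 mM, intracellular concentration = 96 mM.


E = (RT/(zF)) * ln(C_out/C_in)
T = 37 + 273.15 = 310.15 K
E = (8.314 * 310.15 / (1 * 96485)) * ln(17/96)
E = -46.27 mV


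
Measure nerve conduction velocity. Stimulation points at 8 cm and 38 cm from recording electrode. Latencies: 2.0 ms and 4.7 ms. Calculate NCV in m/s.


Distance = (38 - 8) / 100 = 0.3 m
dt = (4.7 - 2.0) / 1000 = 0.0027 s
NCV = dist / dt = 111.1 m/s


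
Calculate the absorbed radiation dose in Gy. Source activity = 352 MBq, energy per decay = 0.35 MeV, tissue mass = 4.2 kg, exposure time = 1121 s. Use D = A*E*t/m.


A = 352 MBq = 3.5200e+08 Bq
E = 0.35 MeV = 5.607e-14 J
D = A*E*t/m = 3.5200e+08*5.607e-14*1121/4.2
D = 0.005268 Gy


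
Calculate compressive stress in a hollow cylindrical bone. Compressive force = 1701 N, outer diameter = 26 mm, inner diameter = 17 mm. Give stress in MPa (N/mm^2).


A = pi*(r_o^2 - r_i^2)
r_o = 13 mm, r_i = 8.5 mm
A = 303.949 mm^2
sigma = F/A = 1701 / 303.949
sigma = 5.596 MPa


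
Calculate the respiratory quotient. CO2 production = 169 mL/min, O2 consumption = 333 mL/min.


RQ = VCO2 / VO2
RQ = 169 / 333
RQ = 0.5075


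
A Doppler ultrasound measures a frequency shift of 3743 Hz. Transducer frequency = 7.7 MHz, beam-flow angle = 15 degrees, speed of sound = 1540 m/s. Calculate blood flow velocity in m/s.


v = fd * c / (2 * f0 * cos(theta))
v = 3743 * 1540 / (2 * 7.7000e+06 * cos(15))
v = 0.3875 m/s


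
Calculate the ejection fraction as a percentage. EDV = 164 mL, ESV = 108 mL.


SV = EDV - ESV = 164 - 108 = 56 mL
EF = SV/EDV * 100 = 56/164 * 100
EF = 34.15%


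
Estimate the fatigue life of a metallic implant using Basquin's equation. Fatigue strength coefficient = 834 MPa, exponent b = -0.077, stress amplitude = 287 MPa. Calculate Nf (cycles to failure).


sigma_a = sigma_f' * (2Nf)^b
2Nf = (sigma_a/sigma_f')^(1/b)
2Nf = (287/834)^(1/-0.077)
2Nf = 1039147.8
Nf = 5.196e+05


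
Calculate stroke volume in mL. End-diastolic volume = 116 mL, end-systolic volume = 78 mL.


SV = EDV - ESV
SV = 116 - 78
SV = 38 mL


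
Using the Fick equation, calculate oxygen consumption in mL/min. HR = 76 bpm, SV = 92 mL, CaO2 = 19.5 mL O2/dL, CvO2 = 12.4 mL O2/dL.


CO = HR*SV = 76*92/1000 = 6.992 L/min
a-v O2 diff = 19.5 - 12.4 = 7.1 mL/dL
VO2 = CO * (CaO2-CvO2) * 10 dL/L
VO2 = 6.992 * 7.1 * 10
VO2 = 496.4 mL/min


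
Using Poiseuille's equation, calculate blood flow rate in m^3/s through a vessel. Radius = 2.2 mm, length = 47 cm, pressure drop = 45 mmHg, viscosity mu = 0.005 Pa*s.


Q = pi*r^4*dP / (8*mu*L)
r = 0.0022 m, L = 0.47 m
dP = 45 mmHg = 5999.49 Pa
Q = 2.3485e-05 m^3/s


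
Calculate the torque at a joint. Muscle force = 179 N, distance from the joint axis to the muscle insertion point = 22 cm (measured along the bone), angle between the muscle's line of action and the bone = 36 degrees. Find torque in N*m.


Torque = F * d * sin(theta)   (moment arm = d*sin(theta))
d = 22 cm = 0.22 m
Torque = 179 * 0.22 * sin(36)
Torque = 23.15 N*m


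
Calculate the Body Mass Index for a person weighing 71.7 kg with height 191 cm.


BMI = weight / height^2
height = 191 cm = 1.91 m
BMI = 71.7 / 1.91^2
BMI = 19.65 kg/m^2


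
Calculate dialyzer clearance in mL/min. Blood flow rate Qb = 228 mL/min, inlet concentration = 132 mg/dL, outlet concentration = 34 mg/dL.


K = Qb * (Cb_in - Cb_out) / Cb_in
K = 228 * (132 - 34) / 132
K = 169.3 mL/min


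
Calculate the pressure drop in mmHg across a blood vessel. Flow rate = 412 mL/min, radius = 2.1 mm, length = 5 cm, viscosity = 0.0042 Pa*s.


dP = 8*mu*L*Q / (pi*r^4)
Q = 412 mL/min = 6.86667e-06 m^3/s
dP = 188.811 Pa = 188.811 / 133.322 mmHg = 1.416 mmHg


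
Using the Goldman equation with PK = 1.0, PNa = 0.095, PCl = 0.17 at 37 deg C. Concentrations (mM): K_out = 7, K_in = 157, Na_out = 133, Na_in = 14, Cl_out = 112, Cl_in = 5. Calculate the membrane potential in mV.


Vm = (RT/F)*ln((PK*Ko + PNa*Nao + PCl*Cli)/(PK*Ki + PNa*Nai + PCl*Clo))
Numer = 20.485, Denom = 177.37
Vm = -57.69 mV


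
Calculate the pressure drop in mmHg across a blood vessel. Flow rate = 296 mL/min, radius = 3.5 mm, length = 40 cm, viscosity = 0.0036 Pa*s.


dP = 8*mu*L*Q / (pi*r^4)
Q = 296 mL/min = 4.93333e-06 m^3/s
dP = 120.551 Pa = 120.551 / 133.322 mmHg = 0.9042 mmHg


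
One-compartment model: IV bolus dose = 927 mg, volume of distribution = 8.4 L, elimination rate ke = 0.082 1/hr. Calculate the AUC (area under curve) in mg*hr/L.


C0 = Dose/Vd = 927/8.4 = 110.357 mg/L
AUC = C0/ke = 110.357/0.082
AUC = 1346 mg*hr/L


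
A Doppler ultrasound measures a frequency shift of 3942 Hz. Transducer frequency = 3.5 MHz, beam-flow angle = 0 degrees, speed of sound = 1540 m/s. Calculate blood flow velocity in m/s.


v = fd * c / (2 * f0 * cos(theta))
v = 3942 * 1540 / (2 * 3.5000e+06 * cos(0))
v = 0.8672 m/s
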